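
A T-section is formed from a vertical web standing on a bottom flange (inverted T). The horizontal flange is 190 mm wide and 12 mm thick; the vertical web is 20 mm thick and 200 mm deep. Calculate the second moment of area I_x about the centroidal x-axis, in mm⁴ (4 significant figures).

Split into non-overlapping primitives; take the origin at the lower-left of the bounding box.
Flange: 190 × 12, A = 2 280 mm², y = 6 mm, Ī = 27 360 mm⁴.
Web: 20 × 200, A = 4 000 mm², y = 112 mm, Ī = 13 333 333 mm⁴.
Centroid: ȳ = ΣA·y / ΣA = 73.5159 mm.
Transfer each piece to the centroidal x-axis using Ī + A·d² with d = y − 73.5159:
  flange: d = -67.5159 mm → contributes +10 420 512 mm⁴
  web: d = 38.4841 mm → contributes +19 257 430 mm⁴
Total I = 29 677 942 mm⁴.

I_x ≈ 2.968 × 10⁷ mm⁴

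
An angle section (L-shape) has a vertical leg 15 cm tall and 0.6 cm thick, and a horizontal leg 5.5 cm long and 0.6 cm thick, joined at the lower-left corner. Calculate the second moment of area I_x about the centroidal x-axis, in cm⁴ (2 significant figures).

I_x ≈ 280 cm⁴

Treat the section as a set of non-overlapping primitives; coordinates are from the bounding-box lower-left.
Vertical leg: 0.6 × 15, A = 9 cm², y = 7.5 cm, Ī = 168.8 cm⁴.
Horizontal leg (remainder): 4.9 × 0.6, A = 2.94 cm², y = 0.3 cm, Ī = 0.0882 cm⁴.
Centroid: ȳ = ΣA·y / ΣA = 5.727 cm.
Transfer each piece to the centroidal x-axis using Ī + A·d² with d = y − 5.727:
  vertical leg: d = 1.773 cm → contributes +197 cm⁴
  horizontal leg (remainder): d = -5.427 cm → contributes +86.68 cm⁴
Total I = 283.7 cm⁴.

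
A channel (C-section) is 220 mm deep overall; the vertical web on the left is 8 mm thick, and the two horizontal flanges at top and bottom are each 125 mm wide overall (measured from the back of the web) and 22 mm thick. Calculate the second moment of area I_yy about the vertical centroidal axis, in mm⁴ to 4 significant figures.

Split into non-overlapping primitives; take the origin at the lower-left of the bounding box.
Web: 8 × 220, A = 1 760 mm², x = 4 mm, Ī = 9386.67 mm⁴.
Top flange (beyond web): 117 × 22, A = 2 574 mm², x = 66.5 mm, Ī = 2 936 291 mm⁴.
Bottom flange (beyond web): 117 × 22, A = 2 574 mm², x = 66.5 mm, Ī = 2 936 291 mm⁴.
Centroid: x̄ = ΣA·x / ΣA = 50.5764 mm.
Transfer each piece to the vertical centroidal axis using Ī + A·d² with d = x − 50.5764:
  web: d = -46.5764 mm → contributes +3 827 468 mm⁴
  top flange (beyond web): d = 15.9236 mm → contributes +3 588 954 mm⁴
  bottom flange (beyond web): d = 15.9236 mm → contributes +3 588 954 mm⁴
Total I = 11 005 375 mm⁴.

I_yy ≈ 1.101 × 10⁷ mm⁴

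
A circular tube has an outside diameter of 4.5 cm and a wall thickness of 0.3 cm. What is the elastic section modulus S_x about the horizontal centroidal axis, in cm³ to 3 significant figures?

S_x ≈ 3.90 cm³

Break the section into simple shapes (no overlaps), measuring from the bottom-left corner of the bounding box.
Outer circle: ⌀4.5, A = 15.904 cm², y = 2.25 cm, Ī = 20.129 cm⁴.
Bore (subtracted): ⌀3.9, A = 11.946 cm², y = 2.25 cm, Ī = 11.356 cm⁴.
By symmetry the centroid is at mid-height, ȳ = 2.25 cm.
All pieces are centred on the horizontal centroidal axis, so I = ΣĪ (holes subtracted) = 8.7728 cm⁴.
Extreme fibre distance c = 2.25 cm; S = I/c = 3.899 cm³.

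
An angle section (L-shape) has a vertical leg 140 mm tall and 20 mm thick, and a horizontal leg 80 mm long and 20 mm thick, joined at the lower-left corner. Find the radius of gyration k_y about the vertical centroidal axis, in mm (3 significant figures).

k_y ≈ 21.2 mm

Break the section into simple shapes (no overlaps), measuring from the bottom-left corner of the bounding box.
Vertical leg: 20 × 140, A = 2 800 mm², x = 10 mm, Ī = 93 333 mm⁴.
Horizontal leg (remainder): 60 × 20, A = 1 200 mm², x = 50 mm, Ī = 360 000 mm⁴.
Centroid: x̄ = ΣA·x / ΣA = 22 mm.
Transfer each piece to the vertical centroidal axis using Ī + A·d² with d = x − 22:
  vertical leg: d = -12 mm → contributes +496 533 mm⁴
  horizontal leg (remainder): d = 28 mm → contributes +1 300 800 mm⁴
Total I = 1 797 333 mm⁴.
Radius of gyration: k = √(I/A) = √(1 797 333 / 4 000) = 21.197 mm.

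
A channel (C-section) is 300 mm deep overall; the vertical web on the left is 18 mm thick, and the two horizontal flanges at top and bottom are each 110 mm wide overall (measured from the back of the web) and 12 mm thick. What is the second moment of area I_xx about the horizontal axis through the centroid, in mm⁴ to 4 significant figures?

I_xx ≈ 8.631 × 10⁷ mm⁴

Split into non-overlapping primitives; take the origin at the lower-left of the bounding box.
Web: 18 × 300, A = 5 400 mm², y = 150 mm, Ī = 40 500 000 mm⁴.
Top flange (beyond web): 92 × 12, A = 1 104 mm², y = 294 mm, Ī = 13 248 mm⁴.
Bottom flange (beyond web): 92 × 12, A = 1 104 mm², y = 6 mm, Ī = 13 248 mm⁴.
By symmetry the centroid is at mid-height, ȳ = 150 mm.
Transfer each piece to the horizontal axis through the centroid using Ī + A·d² with d = y − 150:
  web: d = 0 mm → contributes +40 500 000 mm⁴
  top flange (beyond web): d = 144 mm → contributes +22 905 792 mm⁴
  bottom flange (beyond web): d = -144 mm → contributes +22 905 792 mm⁴
Total I = 86 311 584 mm⁴.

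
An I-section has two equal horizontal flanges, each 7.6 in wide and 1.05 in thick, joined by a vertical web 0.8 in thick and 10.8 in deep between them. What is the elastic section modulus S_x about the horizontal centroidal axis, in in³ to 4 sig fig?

S_x ≈ 100.1 in³

Break the section into simple shapes (no overlaps), measuring from the bottom-left corner of the bounding box.
Bottom flange: 7.6 × 1.05, A = 7.98 in², y = 0.525 in, Ī = 0.733163 in⁴.
Web: 0.8 × 10.8, A = 8.64 in², y = 6.45 in, Ī = 83.9808 in⁴.
Top flange: 7.6 × 1.05, A = 7.98 in², y = 12.375 in, Ī = 0.733163 in⁴.
By symmetry the centroid is at mid-height, ȳ = 6.45 in.
Transfer each piece to the horizontal centroidal axis using Ī + A·d² with d = y − 6.45:
  bottom flange: d = -5.925 in → contributes +280.876 in⁴
  web: d = 0 in → contributes +83.9808 in⁴
  top flange: d = 5.925 in → contributes +280.876 in⁴
Total I = 645.733 in⁴.
Extreme fibre distance c = 6.45 in; S = I/c = 100.114 in³.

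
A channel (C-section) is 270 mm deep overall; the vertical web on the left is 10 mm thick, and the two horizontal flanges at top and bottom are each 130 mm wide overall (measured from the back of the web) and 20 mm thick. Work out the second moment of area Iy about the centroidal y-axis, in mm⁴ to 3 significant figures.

Iy ≈ 1.31 × 10⁷ mm⁴

Decompose the section into non-overlapping parts with the origin at the bottom-left of its bounding rectangle.
Web: 10 × 270, A = 2 700 mm², x = 5 mm, Ī = 22 500 mm⁴.
Top flange (beyond web): 120 × 20, A = 2 400 mm², x = 70 mm, Ī = 2 880 000 mm⁴.
Bottom flange (beyond web): 120 × 20, A = 2 400 mm², x = 70 mm, Ī = 2 880 000 mm⁴.
Centroid: x̄ = ΣA·x / ΣA = 46.6 mm.
Transfer each piece to the centroidal y-axis using Ī + A·d² with d = x − 46.6:
  web: d = -41.6 mm → contributes +4 695 012 mm⁴
  top flange (beyond web): d = 23.4 mm → contributes +4 194 144 mm⁴
  bottom flange (beyond web): d = 23.4 mm → contributes +4 194 144 mm⁴
Total I = 13 083 300 mm⁴.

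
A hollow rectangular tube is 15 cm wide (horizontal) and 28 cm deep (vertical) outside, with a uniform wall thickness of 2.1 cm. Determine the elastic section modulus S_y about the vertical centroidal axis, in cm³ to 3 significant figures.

S_y ≈ 717 cm³

Break the section into simple shapes (no overlaps), measuring from the bottom-left corner of the bounding box.
Outer rectangle: 15 × 28, A = 420 cm², x = 7.5 cm, Ī = 7 875 cm⁴.
Inner void (subtracted): 10.8 × 23.8, A = 257.04 cm², x = 7.5 cm, Ī = 2498.4 cm⁴.
By symmetry the centroid is at mid-width, x̄ = 7.5 cm.
All pieces are centred on the vertical centroidal axis, so I = ΣĪ (holes subtracted) = 5376.6 cm⁴.
Extreme fibre distance c = 7.5 cm; S = I/c = 716.88 cm³.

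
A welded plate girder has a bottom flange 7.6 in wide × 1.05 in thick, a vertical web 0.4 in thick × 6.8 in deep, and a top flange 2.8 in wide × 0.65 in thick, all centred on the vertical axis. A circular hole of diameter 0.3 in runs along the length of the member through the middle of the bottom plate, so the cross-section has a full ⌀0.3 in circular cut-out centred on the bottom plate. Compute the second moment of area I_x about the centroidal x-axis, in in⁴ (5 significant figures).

Break the section into simple shapes (no overlaps), measuring from the bottom-left corner of the bounding box.
Bottom plate: 7.6 × 1.05, A = 7.98 in², y = 0.525 in, Ī = 0.7331625 in⁴.
Web plate: 0.4 × 6.8, A = 2.72 in², y = 4.45 in, Ī = 10.48107 in⁴.
Top plate: 2.8 × 0.65, A = 1.82 in², y = 8.175 in, Ī = 0.06407917 in⁴.
Hole (subtracted): ⌀0.3, A = 0.07068583 in², y = 0.525 in, Ī = 0.0003976078 in⁴.
Centroid: ȳ = ΣA·y / ΣA = 2.500932 in.
Transfer each piece to the centroidal x-axis using Ī + A·d² with d = y − 2.500932:
  bottom plate: d = -1.975932 in → contributes +31.88954 in⁴
  web plate: d = 1.949068 in → contributes +20.81398 in⁴
  top plate: d = 5.674068 in → contributes +58.65906 in⁴
  hole: d = -1.975932 in → contributes −0.2763769 in⁴
Total I = 111.0862 in⁴.

I_x ≈ 111.09 in⁴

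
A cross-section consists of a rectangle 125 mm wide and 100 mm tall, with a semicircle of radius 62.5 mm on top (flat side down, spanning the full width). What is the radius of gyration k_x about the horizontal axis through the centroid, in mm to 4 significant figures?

Split into non-overlapping primitives; take the origin at the lower-left of the bounding box.
Rectangular body: 125 × 100, A = 12 500 mm², y = 50 mm, Ī = 10 416 667 mm⁴.
Semicircular cap: semicircle r = 62.5, A = 6135.92 mm², y = 126.526 mm, Ī = 1 674 758 mm⁴.
Centroid: ȳ = ΣA·y / ΣA = 75.1963 mm.
Transfer each piece to the horizontal axis through the centroid using Ī + A·d² with d = y − 75.1963:
  rectangular body: d = -25.1963 mm → contributes +18 352 345 mm⁴
  semicircular cap: d = 51.3295 mm → contributes +17 841 189 mm⁴
Total I = 36 193 534 mm⁴.
Radius of gyration: k = √(I/A) = √(36 193 534 / 18635.9) = 44.0697 mm.

k_x ≈ 44.07 mm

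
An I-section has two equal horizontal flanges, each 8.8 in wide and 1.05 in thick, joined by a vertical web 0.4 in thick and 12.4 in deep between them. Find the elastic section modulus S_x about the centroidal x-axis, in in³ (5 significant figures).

Decompose the section into non-overlapping parts with the origin at the bottom-left of its bounding rectangle.
Bottom flange: 8.8 × 1.05, A = 9.24 in², y = 0.525 in, Ī = 0.848925 in⁴.
Web: 0.4 × 12.4, A = 4.96 in², y = 7.25 in, Ī = 63.55413 in⁴.
Top flange: 8.8 × 1.05, A = 9.24 in², y = 13.975 in, Ī = 0.848925 in⁴.
By symmetry the centroid is at mid-height, ȳ = 7.25 in.
Transfer each piece to the centroidal x-axis using Ī + A·d² with d = y − 7.25:
  bottom flange: d = -6.725 in → contributes +418.7337 in⁴
  web: d = 0 in → contributes +63.55413 in⁴
  top flange: d = 6.725 in → contributes +418.7337 in⁴
Total I = 901.0215 in⁴.
Extreme fibre distance c = 7.25 in; S = I/c = 124.2788 in³.

S_x ≈ 124.28 in³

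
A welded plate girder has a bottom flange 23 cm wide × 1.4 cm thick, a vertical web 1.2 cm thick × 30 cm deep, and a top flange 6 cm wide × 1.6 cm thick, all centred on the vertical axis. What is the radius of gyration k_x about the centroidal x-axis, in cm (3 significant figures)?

Treat the section as a set of non-overlapping primitives; coordinates are from the bounding-box lower-left.
Bottom plate: 23 × 1.4, A = 32.2 cm², y = 0.7 cm, Ī = 5.2593 cm⁴.
Web plate: 1.2 × 30, A = 36 cm², y = 16.4 cm, Ī = 2 700 cm⁴.
Top plate: 6 × 1.6, A = 9.6 cm², y = 32.2 cm, Ī = 2.048 cm⁴.
Centroid: ȳ = ΣA·y / ΣA = 11.852 cm.
Transfer each piece to the centroidal x-axis using Ī + A·d² with d = y − 11.852:
  bottom plate: d = -11.152 cm → contributes +4009.6 cm⁴
  web plate: d = 4.5483 cm → contributes +3444.7 cm⁴
  top plate: d = 20.348 cm → contributes +3 977 cm⁴
Total I = 11 431 cm⁴.
Radius of gyration: k = √(I/A) = √(11 431 / 77.8) = 12.122 cm.

k_x ≈ 12.1 cm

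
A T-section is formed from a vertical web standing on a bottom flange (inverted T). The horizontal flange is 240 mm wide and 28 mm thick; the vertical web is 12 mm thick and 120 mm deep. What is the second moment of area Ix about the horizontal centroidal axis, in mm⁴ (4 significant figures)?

Ix ≈ 8.661 × 10⁶ mm⁴

Treat the section as a set of non-overlapping primitives; coordinates are from the bounding-box lower-left.
Flange: 240 × 28, A = 6 720 mm², y = 14 mm, Ī = 439 040 mm⁴.
Web: 12 × 120, A = 1 440 mm², y = 88 mm, Ī = 1 728 000 mm⁴.
Centroid: ȳ = ΣA·y / ΣA = 27.0588 mm.
Transfer each piece to the horizontal centroidal axis using Ī + A·d² with d = y − 27.0588:
  flange: d = -13.0588 mm → contributes +1 585 021 mm⁴
  web: d = 60.9412 mm → contributes +7 075 911 mm⁴
Total I = 8 660 932 mm⁴.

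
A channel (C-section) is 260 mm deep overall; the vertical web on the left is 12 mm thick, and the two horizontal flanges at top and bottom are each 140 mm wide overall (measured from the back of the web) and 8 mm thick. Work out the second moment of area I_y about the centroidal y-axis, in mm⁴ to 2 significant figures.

Break the section into simple shapes (no overlaps), measuring from the bottom-left corner of the bounding box.
Web: 12 × 260, A = 3 120 mm², x = 6 mm, Ī = 37 440 mm⁴.
Top flange (beyond web): 128 × 8, A = 1 024 mm², x = 76 mm, Ī = 1 398 101 mm⁴.
Bottom flange (beyond web): 128 × 8, A = 1 024 mm², x = 76 mm, Ī = 1 398 101 mm⁴.
Centroid: x̄ = ΣA·x / ΣA = 33.74 mm.
Transfer each piece to the centroidal y-axis using Ī + A·d² with d = x − 33.74:
  web: d = -27.74 mm → contributes +2 438 293 mm⁴
  top flange (beyond web): d = 42.26 mm → contributes +3 226 876 mm⁴
  bottom flange (beyond web): d = 42.26 mm → contributes +3 226 876 mm⁴
Total I = 8 892 045 mm⁴.

I_y ≈ 8.9 × 10⁶ mm⁴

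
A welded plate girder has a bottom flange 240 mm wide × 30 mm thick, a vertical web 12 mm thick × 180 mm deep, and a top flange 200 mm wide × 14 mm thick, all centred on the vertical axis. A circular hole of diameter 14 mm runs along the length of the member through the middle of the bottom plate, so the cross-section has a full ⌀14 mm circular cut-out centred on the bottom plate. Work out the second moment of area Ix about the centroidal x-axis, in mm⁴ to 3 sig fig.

Break the section into simple shapes (no overlaps), measuring from the bottom-left corner of the bounding box.
Bottom plate: 240 × 30, A = 7 200 mm², y = 15 mm, Ī = 540 000 mm⁴.
Web plate: 12 × 180, A = 2 160 mm², y = 120 mm, Ī = 5 832 000 mm⁴.
Top plate: 200 × 14, A = 2 800 mm², y = 217 mm, Ī = 45 733 mm⁴.
Hole (subtracted): ⌀14, A = 153.94 mm², y = 15 mm, Ī = 1885.7 mm⁴.
Centroid: ȳ = ΣA·y / ΣA = 81 mm.
Transfer each piece to the centroidal x-axis using Ī + A·d² with d = y − 81:
  bottom plate: d = -66 mm → contributes +31 903 193 mm⁴
  web plate: d = 39 mm → contributes +9 117 361 mm⁴
  top plate: d = 136 mm → contributes +51 834 539 mm⁴
  hole: d = -66 mm → contributes −672 440 mm⁴
Total I = 92 182 653 mm⁴.

Ix ≈ 9.22 × 10⁷ mm⁴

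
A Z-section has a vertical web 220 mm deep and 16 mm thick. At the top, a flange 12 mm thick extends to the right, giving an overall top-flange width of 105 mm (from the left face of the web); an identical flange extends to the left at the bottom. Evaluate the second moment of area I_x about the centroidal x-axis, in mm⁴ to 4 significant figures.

Treat the section as a set of non-overlapping primitives; coordinates are from the bounding-box lower-left.
Web: 16 × 220, A = 3 520 mm², y = 110 mm, Ī = 14 197 333 mm⁴.
Top flange (beyond web): 89 × 12, A = 1 068 mm², y = 214 mm, Ī = 12 816 mm⁴.
Bottom flange (beyond web): 89 × 12, A = 1 068 mm², y = 6 mm, Ī = 12 816 mm⁴.
Centroid: ȳ = ΣA·y / ΣA = 110 mm.
Transfer each piece to the centroidal x-axis using Ī + A·d² with d = y − 110:
  web: d = 0 mm → contributes +14 197 333 mm⁴
  top flange (beyond web): d = 104 mm → contributes +11 564 304 mm⁴
  bottom flange (beyond web): d = -104 mm → contributes +11 564 304 mm⁴
Total I = 37 325 941 mm⁴.

I_x ≈ 3.733 × 10⁷ mm⁴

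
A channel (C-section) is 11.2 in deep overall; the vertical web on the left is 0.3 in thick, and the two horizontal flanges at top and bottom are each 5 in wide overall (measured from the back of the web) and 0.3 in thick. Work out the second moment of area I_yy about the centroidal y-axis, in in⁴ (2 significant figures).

Treat the section as a set of non-overlapping primitives; coordinates are from the bounding-box lower-left.
Web: 0.3 × 11.2, A = 3.36 in², x = 0.15 in, Ī = 0.0252 in⁴.
Top flange (beyond web): 4.7 × 0.3, A = 1.41 in², x = 2.65 in, Ī = 2.596 in⁴.
Bottom flange (beyond web): 4.7 × 0.3, A = 1.41 in², x = 2.65 in, Ī = 2.596 in⁴.
Centroid: x̄ = ΣA·x / ΣA = 1.291 in.
Transfer each piece to the centroidal y-axis using Ī + A·d² with d = x − 1.291:
  web: d = -1.141 in → contributes +4.398 in⁴
  top flange (beyond web): d = 1.359 in → contributes +5.201 in⁴
  bottom flange (beyond web): d = 1.359 in → contributes +5.201 in⁴
Total I = 14.8 in⁴.

I_yy ≈ 15 in⁴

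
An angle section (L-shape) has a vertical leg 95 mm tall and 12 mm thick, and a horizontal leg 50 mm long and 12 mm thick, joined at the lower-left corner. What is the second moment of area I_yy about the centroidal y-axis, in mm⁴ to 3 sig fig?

Decompose the section into non-overlapping parts with the origin at the bottom-left of its bounding rectangle.
Vertical leg: 12 × 95, A = 1 140 mm², x = 6 mm, Ī = 13 680 mm⁴.
Horizontal leg (remainder): 38 × 12, A = 456 mm², x = 31 mm, Ī = 54 872 mm⁴.
Centroid: x̄ = ΣA·x / ΣA = 13.143 mm.
Transfer each piece to the centroidal y-axis using Ī + A·d² with d = x − 13.143:
  vertical leg: d = -7.1429 mm → contributes +71 843 mm⁴
  horizontal leg (remainder): d = 17.857 mm → contributes +200 280 mm⁴
Total I = 272 123 mm⁴.

I_yy ≈ 2.72 × 10⁵ mm⁴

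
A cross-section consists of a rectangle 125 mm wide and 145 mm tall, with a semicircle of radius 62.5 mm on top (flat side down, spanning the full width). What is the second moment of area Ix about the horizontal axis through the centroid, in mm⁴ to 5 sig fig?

Ix ≈ 7.8383 × 10⁷ mm⁴

Decompose the section into non-overlapping parts with the origin at the bottom-left of its bounding rectangle.
Rectangular body: 125 × 145, A = 18 125 mm², y = 72.5 mm, Ī = 31 756 510 mm⁴.
Semicircular cap: semicircle r = 62.5, A = 6135.923 mm², y = 171.5258 mm, Ī = 1 674 758 mm⁴.
Centroid: ȳ = ΣA·y / ΣA = 97.545 mm.
Transfer each piece to the horizontal axis through the centroid using Ī + A·d² with d = y − 97.545:
  rectangular body: d = -25.045 mm → contributes +43 125 454 mm⁴
  semicircular cap: d = 73.98082 mm → contributes +35 257 661 mm⁴
Total I = 78 383 115 mm⁴.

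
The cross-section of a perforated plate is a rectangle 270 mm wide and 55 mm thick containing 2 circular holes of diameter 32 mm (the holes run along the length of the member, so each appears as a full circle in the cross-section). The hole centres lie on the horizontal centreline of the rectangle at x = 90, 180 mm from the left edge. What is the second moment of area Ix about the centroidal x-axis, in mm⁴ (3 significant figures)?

Ix ≈ 3.64 × 10⁶ mm⁴

Split into non-overlapping primitives; take the origin at the lower-left of the bounding box.
Plate: 270 × 55, A = 14 850 mm², y = 27.5 mm, Ī = 3 743 438 mm⁴.
Hole 1 (subtracted): ⌀32, A = 804.25 mm², y = 27.5 mm, Ī = 51 472 mm⁴.
Hole 2 (subtracted): ⌀32, A = 804.25 mm², y = 27.5 mm, Ī = 51 472 mm⁴.
By symmetry the centroid is at mid-height, ȳ = 27.5 mm.
All pieces are centred on the centroidal x-axis, so I = ΣĪ (holes subtracted) = 3 640 494 mm⁴.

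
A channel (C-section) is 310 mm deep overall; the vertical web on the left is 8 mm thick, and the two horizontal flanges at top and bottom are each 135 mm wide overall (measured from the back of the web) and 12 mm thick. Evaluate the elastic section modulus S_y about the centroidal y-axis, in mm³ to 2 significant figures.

Treat the section as a set of non-overlapping primitives; coordinates are from the bounding-box lower-left.
Web: 8 × 310, A = 2 480 mm², x = 4 mm, Ī = 13 227 mm⁴.
Top flange (beyond web): 127 × 12, A = 1 524 mm², x = 71.5 mm, Ī = 2 048 383 mm⁴.
Bottom flange (beyond web): 127 × 12, A = 1 524 mm², x = 71.5 mm, Ī = 2 048 383 mm⁴.
Centroid: x̄ = ΣA·x / ΣA = 41.22 mm.
Transfer each piece to the centroidal y-axis using Ī + A·d² with d = x − 41.22:
  web: d = -37.22 mm → contributes +3 448 435 mm⁴
  top flange (beyond web): d = 30.28 mm → contributes +3 445 909 mm⁴
  bottom flange (beyond web): d = 30.28 mm → contributes +3 445 909 mm⁴
Total I = 10 340 252 mm⁴.
Extreme fibre distance c = 93.78 mm; S = I/c = 110 258 mm³.

S_y ≈ 1.1 × 10⁵ mm³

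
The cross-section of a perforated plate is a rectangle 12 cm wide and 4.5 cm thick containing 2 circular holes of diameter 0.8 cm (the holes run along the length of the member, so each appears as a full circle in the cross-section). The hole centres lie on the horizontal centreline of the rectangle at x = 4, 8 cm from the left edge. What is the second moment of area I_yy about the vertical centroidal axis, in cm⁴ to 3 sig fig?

I_yy ≈ 644 cm⁴

Treat the section as a set of non-overlapping primitives; coordinates are from the bounding-box lower-left.
Plate: 12 × 4.5, A = 54 cm², x = 6 cm, Ī = 648 cm⁴.
Hole 1 (subtracted): ⌀0.8, A = 0.50265 cm², x = 4 cm, Ī = 0.020106 cm⁴.
Hole 2 (subtracted): ⌀0.8, A = 0.50265 cm², x = 8 cm, Ī = 0.020106 cm⁴.
By symmetry the centroid is at mid-width, x̄ = 6 cm.
Transfer each piece to the vertical centroidal axis using Ī + A·d² with d = x − 6:
  plate: d = 0 cm → contributes +648 cm⁴
  hole 1: d = -2 cm → contributes −2.0307 cm⁴
  hole 2: d = 2 cm → contributes −2.0307 cm⁴
Total I = 643.94 cm⁴.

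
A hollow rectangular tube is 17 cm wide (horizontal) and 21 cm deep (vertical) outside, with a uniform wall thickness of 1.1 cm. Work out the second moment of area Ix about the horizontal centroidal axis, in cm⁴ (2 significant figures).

Decompose the section into non-overlapping parts with the origin at the bottom-left of its bounding rectangle.
Outer rectangle: 17 × 21, A = 357 cm², y = 10.5 cm, Ī = 13 120 cm⁴.
Inner void (subtracted): 14.8 × 18.8, A = 278.2 cm², y = 10.5 cm, Ī = 8 195 cm⁴.
By symmetry the centroid is at mid-height, ȳ = 10.5 cm.
All pieces are centred on the horizontal centroidal axis, so I = ΣĪ (holes subtracted) = 4 925 cm⁴.

Ix ≈ 4900 cm⁴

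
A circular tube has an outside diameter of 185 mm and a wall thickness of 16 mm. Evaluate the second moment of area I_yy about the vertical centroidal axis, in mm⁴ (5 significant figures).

Decompose the section into non-overlapping parts with the origin at the bottom-left of its bounding rectangle.
Outer circle: ⌀185, A = 26880.25 mm², x = 92.5 mm, Ī = 57 498 539 mm⁴.
Bore (subtracted): ⌀153, A = 18385.39 mm², x = 92.5 mm, Ī = 26 898 968 mm⁴.
By symmetry the centroid is at mid-width, x̄ = 92.5 mm.
All pieces are centred on the vertical centroidal axis, so I = ΣĪ (holes subtracted) = 30 599 571 mm⁴.

I_yy ≈ 3.0600 × 10⁷ mm⁴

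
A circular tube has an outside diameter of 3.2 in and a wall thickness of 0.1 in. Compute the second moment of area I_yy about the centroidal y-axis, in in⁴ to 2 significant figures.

Split into non-overlapping primitives; take the origin at the lower-left of the bounding box.
Outer circle: ⌀3.2, A = 8.042 in², x = 1.6 in, Ī = 5.147 in⁴.
Bore (subtracted): ⌀3, A = 7.069 in², x = 1.6 in, Ī = 3.976 in⁴.
By symmetry the centroid is at mid-width, x̄ = 1.6 in.
All pieces are centred on the centroidal y-axis, so I = ΣĪ (holes subtracted) = 1.171 in⁴.

I_yy ≈ 1.2 in⁴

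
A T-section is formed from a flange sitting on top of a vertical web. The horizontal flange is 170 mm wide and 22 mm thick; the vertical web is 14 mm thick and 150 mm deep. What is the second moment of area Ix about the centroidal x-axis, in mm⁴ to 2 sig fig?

Treat the section as a set of non-overlapping primitives; coordinates are from the bounding-box lower-left.
Flange: 170 × 22, A = 3 740 mm², y = 161 mm, Ī = 150 847 mm⁴.
Web: 14 × 150, A = 2 100 mm², y = 75 mm, Ī = 3 937 500 mm⁴.
Centroid: ȳ = ΣA·y / ΣA = 130.1 mm.
Transfer each piece to the centroidal x-axis using Ī + A·d² with d = y − 130.1:
  flange: d = 30.92 mm → contributes +3 727 537 mm⁴
  web: d = -55.08 mm → contributes +10 307 416 mm⁴
Total I = 14 034 954 mm⁴.

Ix ≈ 1.4 × 10⁷ mm⁴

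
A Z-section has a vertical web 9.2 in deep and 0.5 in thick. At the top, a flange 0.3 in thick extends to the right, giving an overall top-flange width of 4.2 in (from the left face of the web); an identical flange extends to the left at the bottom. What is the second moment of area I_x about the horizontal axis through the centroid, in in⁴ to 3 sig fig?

Split into non-overlapping primitives; take the origin at the lower-left of the bounding box.
Web: 0.5 × 9.2, A = 4.6 in², y = 4.6 in, Ī = 32.445 in⁴.
Top flange (beyond web): 3.7 × 0.3, A = 1.11 in², y = 9.05 in, Ī = 0.008325 in⁴.
Bottom flange (beyond web): 3.7 × 0.3, A = 1.11 in², y = 0.15 in, Ī = 0.008325 in⁴.
Centroid: ȳ = ΣA·y / ΣA = 4.6 in.
Transfer each piece to the horizontal axis through the centroid using Ī + A·d² with d = y − 4.6:
  web: d = 0 in → contributes +32.445 in⁴
  top flange (beyond web): d = 4.45 in → contributes +21.989 in⁴
  bottom flange (beyond web): d = -4.45 in → contributes +21.989 in⁴
Total I = 76.424 in⁴.

I_x ≈ 76.4 in⁴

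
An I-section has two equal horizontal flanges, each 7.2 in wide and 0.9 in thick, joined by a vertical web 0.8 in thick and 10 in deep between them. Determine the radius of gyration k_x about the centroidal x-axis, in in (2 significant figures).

k_x ≈ 4.6 in

Break the section into simple shapes (no overlaps), measuring from the bottom-left corner of the bounding box.
Bottom flange: 7.2 × 0.9, A = 6.48 in², y = 0.45 in, Ī = 0.4374 in⁴.
Web: 0.8 × 10, A = 8 in², y = 5.9 in, Ī = 66.67 in⁴.
Top flange: 7.2 × 0.9, A = 6.48 in², y = 11.35 in, Ī = 0.4374 in⁴.
By symmetry the centroid is at mid-height, ȳ = 5.9 in.
Transfer each piece to the centroidal x-axis using Ī + A·d² with d = y − 5.9:
  bottom flange: d = -5.45 in → contributes +192.9 in⁴
  web: d = 0 in → contributes +66.67 in⁴
  top flange: d = 5.45 in → contributes +192.9 in⁴
Total I = 452.5 in⁴.
Radius of gyration: k = √(I/A) = √(452.5 / 20.96) = 4.646 in.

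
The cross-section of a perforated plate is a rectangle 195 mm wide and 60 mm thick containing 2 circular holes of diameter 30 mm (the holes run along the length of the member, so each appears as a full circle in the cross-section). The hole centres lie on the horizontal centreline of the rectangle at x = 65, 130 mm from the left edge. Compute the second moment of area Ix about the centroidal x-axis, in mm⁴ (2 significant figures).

Ix ≈ 3.4 × 10⁶ mm⁴

Break the section into simple shapes (no overlaps), measuring from the bottom-left corner of the bounding box.
Plate: 195 × 60, A = 11 700 mm², y = 30 mm, Ī = 3 510 000 mm⁴.
Hole 1 (subtracted): ⌀30, A = 706.9 mm², y = 30 mm, Ī = 39 761 mm⁴.
Hole 2 (subtracted): ⌀30, A = 706.9 mm², y = 30 mm, Ī = 39 761 mm⁴.
By symmetry the centroid is at mid-height, ȳ = 30 mm.
All pieces are centred on the centroidal x-axis, so I = ΣĪ (holes subtracted) = 3 430 478 mm⁴.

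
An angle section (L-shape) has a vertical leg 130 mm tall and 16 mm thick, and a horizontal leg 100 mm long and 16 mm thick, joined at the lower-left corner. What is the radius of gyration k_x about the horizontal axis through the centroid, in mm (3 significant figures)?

Decompose the section into non-overlapping parts with the origin at the bottom-left of its bounding rectangle.
Vertical leg: 16 × 130, A = 2 080 mm², y = 65 mm, Ī = 2 929 333 mm⁴.
Horizontal leg (remainder): 84 × 16, A = 1 344 mm², y = 8 mm, Ī = 28 672 mm⁴.
Centroid: ȳ = ΣA·y / ΣA = 42.626 mm.
Transfer each piece to the horizontal axis through the centroid using Ī + A·d² with d = y − 42.626:
  vertical leg: d = 22.374 mm → contributes +3 970 557 mm⁴
  horizontal leg (remainder): d = -34.626 mm → contributes +1 640 090 mm⁴
Total I = 5 610 647 mm⁴.
Radius of gyration: k = √(I/A) = √(5 610 647 / 3 424) = 40.48 mm.

k_x ≈ 40.5 mm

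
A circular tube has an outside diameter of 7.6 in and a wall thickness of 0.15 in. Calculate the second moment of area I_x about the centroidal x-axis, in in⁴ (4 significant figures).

Split into non-overlapping primitives; take the origin at the lower-left of the bounding box.
Outer circle: ⌀7.6, A = 45.3646 in², y = 3.8 in, Ī = 163.766 in⁴.
Bore (subtracted): ⌀7.3, A = 41.8539 in², y = 3.8 in, Ī = 139.4 in⁴.
By symmetry the centroid is at mid-height, ȳ = 3.8 in.
All pieces are centred on the centroidal x-axis, so I = ΣĪ (holes subtracted) = 24.3667 in⁴.

I_x ≈ 24.37 in⁴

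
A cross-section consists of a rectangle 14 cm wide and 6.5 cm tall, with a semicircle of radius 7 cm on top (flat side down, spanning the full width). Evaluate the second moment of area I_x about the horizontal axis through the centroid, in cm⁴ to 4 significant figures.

I_x ≈ 2198 cm⁴

Break the section into simple shapes (no overlaps), measuring from the bottom-left corner of the bounding box.
Rectangular body: 14 × 6.5, A = 91 cm², y = 3.25 cm, Ī = 320.396 cm⁴.
Semicircular cap: semicircle r = 7, A = 76.969 cm², y = 9.47089 cm, Ī = 263.526 cm⁴.
Centroid: ȳ = ΣA·y / ΣA = 6.10062 cm.
Transfer each piece to the horizontal axis through the centroid using Ī + A·d² with d = y − 6.10062:
  rectangular body: d = -2.85062 cm → contributes +1059.87 cm⁴
  semicircular cap: d = 3.37027 cm → contributes +1137.8 cm⁴
Total I = 2197.66 cm⁴.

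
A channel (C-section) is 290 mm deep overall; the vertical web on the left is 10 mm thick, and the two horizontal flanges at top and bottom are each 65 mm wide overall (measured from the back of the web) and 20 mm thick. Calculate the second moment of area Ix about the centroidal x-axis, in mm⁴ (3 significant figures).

Treat the section as a set of non-overlapping primitives; coordinates are from the bounding-box lower-left.
Web: 10 × 290, A = 2 900 mm², y = 145 mm, Ī = 20 324 167 mm⁴.
Top flange (beyond web): 55 × 20, A = 1 100 mm², y = 280 mm, Ī = 36 667 mm⁴.
Bottom flange (beyond web): 55 × 20, A = 1 100 mm², y = 10 mm, Ī = 36 667 mm⁴.
By symmetry the centroid is at mid-height, ȳ = 145 mm.
Transfer each piece to the centroidal x-axis using Ī + A·d² with d = y − 145:
  web: d = 0 mm → contributes +20 324 167 mm⁴
  top flange (beyond web): d = 135 mm → contributes +20 084 167 mm⁴
  bottom flange (beyond web): d = -135 mm → contributes +20 084 167 mm⁴
Total I = 60 492 500 mm⁴.

Ix ≈ 6.05 × 10⁷ mm⁴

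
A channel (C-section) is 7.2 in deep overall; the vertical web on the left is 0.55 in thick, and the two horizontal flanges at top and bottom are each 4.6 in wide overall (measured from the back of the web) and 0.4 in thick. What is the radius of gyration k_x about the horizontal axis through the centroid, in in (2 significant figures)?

k_x ≈ 2.8 in

Break the section into simple shapes (no overlaps), measuring from the bottom-left corner of the bounding box.
Web: 0.55 × 7.2, A = 3.96 in², y = 3.6 in, Ī = 17.11 in⁴.
Top flange (beyond web): 4.05 × 0.4, A = 1.62 in², y = 7 in, Ī = 0.0216 in⁴.
Bottom flange (beyond web): 4.05 × 0.4, A = 1.62 in², y = 0.2 in, Ī = 0.0216 in⁴.
By symmetry the centroid is at mid-height, ȳ = 3.6 in.
Transfer each piece to the horizontal axis through the centroid using Ī + A·d² with d = y − 3.6:
  web: d = 0 in → contributes +17.11 in⁴
  top flange (beyond web): d = 3.4 in → contributes +18.75 in⁴
  bottom flange (beyond web): d = -3.4 in → contributes +18.75 in⁴
Total I = 54.6 in⁴.
Radius of gyration: k = √(I/A) = √(54.6 / 7.2) = 2.754 in.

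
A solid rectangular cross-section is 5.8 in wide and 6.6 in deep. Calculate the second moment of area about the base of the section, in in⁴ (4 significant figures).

The section: 5.8 × 6.6, A = 38.28 in², y = 3.3 in, Ī = 138.956 in⁴.
Transfer it to a horizontal axis along the bottom face using Ī + A·d² with d = y − 0:
  the section: d = 3.3 in → contributes +555.826 in⁴
Total I = 555.826 in⁴.

I_base ≈ 555.8 in⁴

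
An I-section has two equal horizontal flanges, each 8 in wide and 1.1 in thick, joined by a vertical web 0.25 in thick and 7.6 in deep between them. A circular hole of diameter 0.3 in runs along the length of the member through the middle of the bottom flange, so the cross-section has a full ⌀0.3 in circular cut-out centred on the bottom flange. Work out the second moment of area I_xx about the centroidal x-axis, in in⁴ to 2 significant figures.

Split into non-overlapping primitives; take the origin at the lower-left of the bounding box.
Bottom flange: 8 × 1.1, A = 8.8 in², y = 0.55 in, Ī = 0.8873 in⁴.
Web: 0.25 × 7.6, A = 1.9 in², y = 4.9 in, Ī = 9.145 in⁴.
Top flange: 8 × 1.1, A = 8.8 in², y = 9.25 in, Ī = 0.8873 in⁴.
Hole (subtracted): ⌀0.3, A = 0.07069 in², y = 0.55 in, Ī = 0.0003976 in⁴.
Centroid: ȳ = ΣA·y / ΣA = 4.916 in.
Transfer each piece to the centroidal x-axis using Ī + A·d² with d = y − 4.916:
  bottom flange: d = -4.366 in → contributes +168.6 in⁴
  web: d = -0.01583 in → contributes +9.146 in⁴
  top flange: d = 4.334 in → contributes +166.2 in⁴
  hole: d = -4.366 in → contributes −1.348 in⁴
Total I = 342.6 in⁴.

I_xx ≈ 340 in⁴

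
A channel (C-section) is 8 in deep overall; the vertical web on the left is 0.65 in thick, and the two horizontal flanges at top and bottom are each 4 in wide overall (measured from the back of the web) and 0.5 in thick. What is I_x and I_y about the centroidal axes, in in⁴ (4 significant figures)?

Decompose the section into non-overlapping parts with the origin at the bottom-left of its bounding rectangle.
Web: 0.65 × 8, A = 5.2 in², y = 4 in, Ī = 27.7333 in⁴.
Top flange (beyond web): 3.35 × 0.5, A = 1.675 in², y = 7.75 in, Ī = 0.0348958 in⁴.
Bottom flange (beyond web): 3.35 × 0.5, A = 1.675 in², y = 0.25 in, Ī = 0.0348958 in⁴.
By symmetry the centroid is at mid-height, ȳ = 4 in.
Transfer each piece to the centroidal x-axis using Ī + A·d² with d = y − 4:
  web: d = 0 in → contributes +27.7333 in⁴
  top flange (beyond web): d = 3.75 in → contributes +23.5896 in⁴
  bottom flange (beyond web): d = -3.75 in → contributes +23.5896 in⁴
Total I = 74.9125 in⁴.
For the y-axis: x̄ = 1.10863 in.
Repeating about the centroidal y-axis gives I_y = 11.4657 in⁴.

I_x ≈ 74.91 in⁴, I_y ≈ 11.47 in⁴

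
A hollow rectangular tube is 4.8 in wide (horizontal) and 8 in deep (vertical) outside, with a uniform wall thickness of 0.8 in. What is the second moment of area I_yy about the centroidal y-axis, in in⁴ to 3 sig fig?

I_yy ≈ 56.3 in⁴

Treat the section as a set of non-overlapping primitives; coordinates are from the bounding-box lower-left.
Outer rectangle: 4.8 × 8, A = 38.4 in², x = 2.4 in, Ī = 73.728 in⁴.
Inner void (subtracted): 3.2 × 6.4, A = 20.48 in², x = 2.4 in, Ī = 17.476 in⁴.
By symmetry the centroid is at mid-width, x̄ = 2.4 in.
All pieces are centred on the centroidal y-axis, so I = ΣĪ (holes subtracted) = 56.252 in⁴.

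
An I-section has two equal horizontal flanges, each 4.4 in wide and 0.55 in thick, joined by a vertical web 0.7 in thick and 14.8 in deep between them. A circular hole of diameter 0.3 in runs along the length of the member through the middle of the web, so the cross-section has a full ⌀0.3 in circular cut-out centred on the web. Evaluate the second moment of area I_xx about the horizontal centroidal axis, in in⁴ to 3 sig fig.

Treat the section as a set of non-overlapping primitives; coordinates are from the bounding-box lower-left.
Bottom flange: 4.4 × 0.55, A = 2.42 in², y = 0.275 in, Ī = 0.061004 in⁴.
Web: 0.7 × 14.8, A = 10.36 in², y = 7.95 in, Ī = 189.1 in⁴.
Top flange: 4.4 × 0.55, A = 2.42 in², y = 15.625 in, Ī = 0.061004 in⁴.
Hole (subtracted): ⌀0.3, A = 0.070686 in², y = 7.95 in, Ī = 0.00039761 in⁴.
By symmetry the centroid is at mid-height, ȳ = 7.95 in.
Transfer each piece to the horizontal centroidal axis using Ī + A·d² with d = y − 7.95:
  bottom flange: d = -7.675 in → contributes +142.61 in⁴
  web: d = 0 in → contributes +189.1 in⁴
  top flange: d = 7.675 in → contributes +142.61 in⁴
  hole: d = 0 in → contributes −0.00039761 in⁴
Total I = 474.33 in⁴.

I_xx ≈ 474 in⁴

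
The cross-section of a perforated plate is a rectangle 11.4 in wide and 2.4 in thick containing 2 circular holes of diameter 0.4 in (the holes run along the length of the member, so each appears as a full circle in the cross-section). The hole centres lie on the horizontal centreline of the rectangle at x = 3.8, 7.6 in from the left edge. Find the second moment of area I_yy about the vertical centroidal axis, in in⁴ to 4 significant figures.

I_yy ≈ 295.4 in⁴

Treat the section as a set of non-overlapping primitives; coordinates are from the bounding-box lower-left.
Plate: 11.4 × 2.4, A = 27.36 in², x = 5.7 in, Ī = 296.309 in⁴.
Hole 1 (subtracted): ⌀0.4, A = 0.125664 in², x = 3.8 in, Ī = 0.00125664 in⁴.
Hole 2 (subtracted): ⌀0.4, A = 0.125664 in², x = 7.6 in, Ī = 0.00125664 in⁴.
By symmetry the centroid is at mid-width, x̄ = 5.7 in.
Transfer each piece to the vertical centroidal axis using Ī + A·d² with d = x − 5.7:
  plate: d = 0 in → contributes +296.309 in⁴
  hole 1: d = -1.9 in → contributes −0.454903 in⁴
  hole 2: d = 1.9 in → contributes −0.454903 in⁴
Total I = 295.399 in⁴.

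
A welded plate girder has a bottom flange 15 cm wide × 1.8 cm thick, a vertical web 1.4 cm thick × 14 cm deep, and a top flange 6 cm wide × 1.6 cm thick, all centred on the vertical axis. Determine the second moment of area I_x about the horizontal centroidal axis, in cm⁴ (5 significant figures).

Decompose the section into non-overlapping parts with the origin at the bottom-left of its bounding rectangle.
Bottom plate: 15 × 1.8, A = 27 cm², y = 0.9 cm, Ī = 7.29 cm⁴.
Web plate: 1.4 × 14, A = 19.6 cm², y = 8.8 cm, Ī = 320.1333 cm⁴.
Top plate: 6 × 1.6, A = 9.6 cm², y = 16.6 cm, Ī = 2.048 cm⁴.
Centroid: ȳ = ΣA·y / ΣA = 6.337011 cm.
Transfer each piece to the horizontal centroidal axis using Ī + A·d² with d = y − 6.337011:
  bottom plate: d = -5.437011 cm → contributes +805.4393 cm⁴
  web plate: d = 2.462989 cm → contributes +439.0331 cm⁴
  top plate: d = 10.26299 cm → contributes +1013.206 cm⁴
Total I = 2257.678 cm⁴.

I_x ≈ 2257.7 cm⁴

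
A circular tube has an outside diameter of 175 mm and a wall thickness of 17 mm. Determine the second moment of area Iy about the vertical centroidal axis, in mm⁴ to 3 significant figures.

Decompose the section into non-overlapping parts with the origin at the bottom-left of its bounding rectangle.
Outer circle: ⌀175, A = 24 053 mm², x = 87.5 mm, Ī = 46 038 598 mm⁴.
Bore (subtracted): ⌀141, A = 15 615 mm², x = 87.5 mm, Ī = 19 401 993 mm⁴.
By symmetry the centroid is at mid-width, x̄ = 87.5 mm.
All pieces are centred on the vertical centroidal axis, so I = ΣĪ (holes subtracted) = 26 636 605 mm⁴.

Iy ≈ 2.66 × 10⁷ mm⁴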